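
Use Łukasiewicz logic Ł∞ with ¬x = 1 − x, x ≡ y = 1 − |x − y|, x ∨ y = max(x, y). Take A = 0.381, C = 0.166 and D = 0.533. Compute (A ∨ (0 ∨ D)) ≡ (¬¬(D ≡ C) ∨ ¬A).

0.900

0 ∨ D = max(0.000, 0.533) = 0.533
A ∨ (0 ∨ D) = max(0.381, 0.533) = 0.533
D ≡ C = 1 − |0.533 − 0.166| = 1 − 0.367 = 0.633
¬(D ≡ C) = 1 − 0.633 = 0.367
¬¬(D ≡ C) = 1 − 0.367 = 0.633
¬A = 1 − 0.381 = 0.619
¬¬(D ≡ C) ∨ ¬A = max(0.633, 0.619) = 0.633
(A ∨ (0 ∨ D)) ≡ (¬¬(D ≡ C) ∨ ¬A) = 1 − |0.533 − 0.633| = 1 − 0.100 = 0.900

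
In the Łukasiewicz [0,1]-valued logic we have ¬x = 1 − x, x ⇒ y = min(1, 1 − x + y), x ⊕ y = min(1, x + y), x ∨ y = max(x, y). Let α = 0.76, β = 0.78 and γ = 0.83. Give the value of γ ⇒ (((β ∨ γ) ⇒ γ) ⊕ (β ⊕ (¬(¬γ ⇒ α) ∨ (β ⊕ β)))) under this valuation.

1.00

β ∨ γ = max(0.78, 0.83) = 0.83
(β ∨ γ) ⇒ γ = min(1, 1 − 0.83 + 0.83) = min(1, 1.00) = 1.00
¬γ = 1 − 0.83 = 0.17
¬γ ⇒ α = min(1, 1 − 0.17 + 0.76) = min(1, 1.59) = 1.00
¬(¬γ ⇒ α) = 1 − 1.00 = 0.00
β ⊕ β = min(1, 0.78 + 0.78) = min(1, 1.56) = 1.00
¬(¬γ ⇒ α) ∨ (β ⊕ β) = max(0.00, 1.00) = 1.00
β ⊕ (¬(¬γ ⇒ α) ∨ (β ⊕ β)) = min(1, 0.78 + 1.00) = min(1, 1.78) = 1.00
((β ∨ γ) ⇒ γ) ⊕ (β ⊕ (¬(¬γ ⇒ α) ∨ (β ⊕ β))) = min(1, 1.00 + 1.00) = min(1, 2.00) = 1.00
γ ⇒ (((β ∨ γ) ⇒ γ) ⊕ (β ⊕ (¬(¬γ ⇒ α) ∨ (β ⊕ β)))) = min(1, 1 − 0.83 + 1.00) = min(1, 1.17) = 1.00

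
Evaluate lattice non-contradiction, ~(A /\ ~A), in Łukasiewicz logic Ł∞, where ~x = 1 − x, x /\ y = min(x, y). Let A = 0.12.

~A = 1 − 0.12 = 0.88
A /\ ~A = min(0.12, 0.88) = 0.12
~(A /\ ~A) = 1 − 0.12 = 0.88
(The value 0.88 < 1 shows this instance is not satisfied; not a Ł∞-tautology — its value is 1 − min(a, 1−a).)

0.88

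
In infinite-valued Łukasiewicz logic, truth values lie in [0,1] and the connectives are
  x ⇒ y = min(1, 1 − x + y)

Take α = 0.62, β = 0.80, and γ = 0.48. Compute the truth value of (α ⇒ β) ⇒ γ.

0.48

α ⇒ β = min(1, 1 − 0.62 + 0.80) = min(1, 1.18) = 1.00
(α ⇒ β) ⇒ γ = min(1, 1 − 1.00 + 0.48) = min(1, 0.48) = 0.48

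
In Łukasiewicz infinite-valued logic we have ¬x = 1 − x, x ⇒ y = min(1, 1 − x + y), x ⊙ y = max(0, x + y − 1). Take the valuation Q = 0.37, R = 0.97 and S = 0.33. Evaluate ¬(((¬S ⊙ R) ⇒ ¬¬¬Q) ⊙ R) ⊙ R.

0.01

¬S = 1 − 0.33 = 0.67
¬S ⊙ R = max(0, 0.67 + 0.97 − 1) = max(0, 0.64) = 0.64
¬Q = 1 − 0.37 = 0.63
¬¬Q = 1 − 0.63 = 0.37
¬¬¬Q = 1 − 0.37 = 0.63
(¬S ⊙ R) ⇒ ¬¬¬Q = min(1, 1 − 0.64 + 0.63) = min(1, 0.99) = 0.99
((¬S ⊙ R) ⇒ ¬¬¬Q) ⊙ R = max(0, 0.99 + 0.97 − 1) = max(0, 0.96) = 0.96
¬(((¬S ⊙ R) ⇒ ¬¬¬Q) ⊙ R) = 1 − 0.96 = 0.04
¬(((¬S ⊙ R) ⇒ ¬¬¬Q) ⊙ R) ⊙ R = max(0, 0.04 + 0.97 − 1) = max(0, 0.01) = 0.01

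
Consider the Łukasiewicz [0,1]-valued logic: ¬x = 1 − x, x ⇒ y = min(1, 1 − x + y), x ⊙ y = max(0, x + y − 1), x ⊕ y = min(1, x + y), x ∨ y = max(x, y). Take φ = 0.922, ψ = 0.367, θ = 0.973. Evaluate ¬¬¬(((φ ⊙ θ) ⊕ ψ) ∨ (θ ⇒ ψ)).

0.000

φ ⊙ θ = max(0, 0.922 + 0.973 − 1) = max(0, 0.895) = 0.895
(φ ⊙ θ) ⊕ ψ = min(1, 0.895 + 0.367) = min(1, 1.262) = 1.000
θ ⇒ ψ = min(1, 1 − 0.973 + 0.367) = min(1, 0.394) = 0.394
((φ ⊙ θ) ⊕ ψ) ∨ (θ ⇒ ψ) = max(1.000, 0.394) = 1.000
¬(((φ ⊙ θ) ⊕ ψ) ∨ (θ ⇒ ψ)) = 1 − 1.000 = 0.000
¬¬(((φ ⊙ θ) ⊕ ψ) ∨ (θ ⇒ ψ)) = 1 − 0.000 = 1.000
¬¬¬(((φ ⊙ θ) ⊕ ψ) ∨ (θ ⇒ ψ)) = 1 − 1.000 = 0.000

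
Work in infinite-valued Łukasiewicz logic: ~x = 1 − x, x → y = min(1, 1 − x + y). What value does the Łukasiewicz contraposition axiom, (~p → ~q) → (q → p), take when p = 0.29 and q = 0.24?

~p = 1 − 0.29 = 0.71
~q = 1 − 0.24 = 0.76
~p → ~q = min(1, 1 − 0.71 + 0.76) = min(1, 1.05) = 1.00
q → p = min(1, 1 − 0.24 + 0.29) = min(1, 1.05) = 1.00
(~p → ~q) → (q → p) = min(1, 1 − 1.00 + 1.00) = min(1, 1.00) = 1.00
(As expected: an axiom of Ł∞, always 1.)

1.00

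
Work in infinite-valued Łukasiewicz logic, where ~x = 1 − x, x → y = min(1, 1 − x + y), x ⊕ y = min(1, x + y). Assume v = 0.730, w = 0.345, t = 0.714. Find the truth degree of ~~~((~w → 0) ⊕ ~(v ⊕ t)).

~w = 1 − 0.345 = 0.655
~w → 0 = min(1, 1 − 0.655 + 0.000) = min(1, 0.345) = 0.345
v ⊕ t = min(1, 0.730 + 0.714) = min(1, 1.444) = 1.000
~(v ⊕ t) = 1 − 1.000 = 0.000
(~w → 0) ⊕ ~(v ⊕ t) = min(1, 0.345 + 0.000) = min(1, 0.345) = 0.345
~((~w → 0) ⊕ ~(v ⊕ t)) = 1 − 0.345 = 0.655
~~((~w → 0) ⊕ ~(v ⊕ t)) = 1 − 0.655 = 0.345
~~~((~w → 0) ⊕ ~(v ⊕ t)) = 1 − 0.345 = 0.655

0.655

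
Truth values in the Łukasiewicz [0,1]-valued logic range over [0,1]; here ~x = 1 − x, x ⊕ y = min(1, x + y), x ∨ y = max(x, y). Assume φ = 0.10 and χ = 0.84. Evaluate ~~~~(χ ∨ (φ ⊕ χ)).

φ ⊕ χ = min(1, 0.10 + 0.84) = min(1, 0.94) = 0.94
χ ∨ (φ ⊕ χ) = max(0.84, 0.94) = 0.94
~(χ ∨ (φ ⊕ χ)) = 1 − 0.94 = 0.06
~~(χ ∨ (φ ⊕ χ)) = 1 − 0.06 = 0.94
~~~(χ ∨ (φ ⊕ χ)) = 1 − 0.94 = 0.06
~~~~(χ ∨ (φ ⊕ χ)) = 1 − 0.06 = 0.94

0.94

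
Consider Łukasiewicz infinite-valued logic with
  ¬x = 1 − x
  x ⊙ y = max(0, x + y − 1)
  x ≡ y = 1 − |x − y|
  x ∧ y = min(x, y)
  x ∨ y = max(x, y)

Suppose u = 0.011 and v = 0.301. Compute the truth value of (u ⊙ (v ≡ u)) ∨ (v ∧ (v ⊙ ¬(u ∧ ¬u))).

v ≡ u = 1 − |0.301 − 0.011| = 1 − 0.290 = 0.710
u ⊙ (v ≡ u) = max(0, 0.011 + 0.710 − 1) = max(0, -0.279) = 0.000
¬u = 1 − 0.011 = 0.989
u ∧ ¬u = min(0.011, 0.989) = 0.011
¬(u ∧ ¬u) = 1 − 0.011 = 0.989
v ⊙ ¬(u ∧ ¬u) = max(0, 0.301 + 0.989 − 1) = max(0, 0.290) = 0.290
v ∧ (v ⊙ ¬(u ∧ ¬u)) = min(0.301, 0.290) = 0.290
(u ⊙ (v ≡ u)) ∨ (v ∧ (v ⊙ ¬(u ∧ ¬u))) = max(0.000, 0.290) = 0.290

0.290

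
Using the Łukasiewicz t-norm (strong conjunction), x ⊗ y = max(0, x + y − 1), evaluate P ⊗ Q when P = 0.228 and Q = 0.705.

0.000

P ⊗ Q = max(0, 0.228 + 0.705 − 1) = max(0, -0.067) = 0.000
For comparison, the Gödel (minimum) t-norm min(x, y) would give 0.228.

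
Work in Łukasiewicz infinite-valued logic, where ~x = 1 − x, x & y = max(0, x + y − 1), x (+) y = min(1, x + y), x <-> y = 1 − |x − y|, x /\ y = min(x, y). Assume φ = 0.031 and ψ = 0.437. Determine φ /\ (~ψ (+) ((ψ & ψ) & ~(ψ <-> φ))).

0.031

~ψ = 1 − 0.437 = 0.563
ψ & ψ = max(0, 0.437 + 0.437 − 1) = max(0, -0.126) = 0.000
ψ <-> φ = 1 − |0.437 − 0.031| = 1 − 0.406 = 0.594
~(ψ <-> φ) = 1 − 0.594 = 0.406
(ψ & ψ) & ~(ψ <-> φ) = max(0, 0.000 + 0.406 − 1) = max(0, -0.594) = 0.000
~ψ (+) ((ψ & ψ) & ~(ψ <-> φ)) = min(1, 0.563 + 0.000) = min(1, 0.563) = 0.563
φ /\ (~ψ (+) ((ψ & ψ) & ~(ψ <-> φ))) = min(0.031, 0.563) = 0.031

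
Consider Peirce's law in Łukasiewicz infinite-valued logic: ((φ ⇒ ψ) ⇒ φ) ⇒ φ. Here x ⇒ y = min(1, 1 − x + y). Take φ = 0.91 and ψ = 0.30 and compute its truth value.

0.91

φ ⇒ ψ = min(1, 1 − 0.91 + 0.30) = min(1, 0.39) = 0.39
(φ ⇒ ψ) ⇒ φ = min(1, 1 − 0.39 + 0.91) = min(1, 1.52) = 1.00
((φ ⇒ ψ) ⇒ φ) ⇒ φ = min(1, 1 − 1.00 + 0.91) = min(1, 0.91) = 0.91
(The value 0.91 < 1 shows this instance is not satisfied; not a Ł∞-tautology in general.)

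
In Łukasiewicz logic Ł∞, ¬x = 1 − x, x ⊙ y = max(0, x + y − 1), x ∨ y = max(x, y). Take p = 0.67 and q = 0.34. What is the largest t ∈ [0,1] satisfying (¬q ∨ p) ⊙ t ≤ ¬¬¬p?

0.66

¬q = 1 − 0.34 = 0.66
¬q ∨ p = max(0.66, 0.67) = 0.67
So the left factor is ¬q ∨ p = 0.67.
¬p = 1 − 0.67 = 0.33
¬¬p = 1 − 0.33 = 0.67
¬¬¬p = 1 − 0.67 = 0.33
So the right-hand bound is ¬¬¬p = 0.33.
The residuum of the Łukasiewicz t-norm gives the supremum: min(1, 1 − 0.67 + 0.33).
1 − 0.67 + 0.33 = 0.66, so t = min(1, 0.66) = 0.66.
Check: 0.67 ⊙ 0.66 = max(0, 0.33) = 0.33 ≤ 0.33.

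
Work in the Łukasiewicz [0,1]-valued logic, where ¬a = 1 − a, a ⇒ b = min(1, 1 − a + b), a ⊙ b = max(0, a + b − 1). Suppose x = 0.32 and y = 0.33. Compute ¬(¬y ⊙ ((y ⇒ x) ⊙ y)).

1.00

¬y = 1 − 0.33 = 0.67
y ⇒ x = min(1, 1 − 0.33 + 0.32) = min(1, 0.99) = 0.99
(y ⇒ x) ⊙ y = max(0, 0.99 + 0.33 − 1) = max(0, 0.32) = 0.32
¬y ⊙ ((y ⇒ x) ⊙ y) = max(0, 0.67 + 0.32 − 1) = max(0, -0.01) = 0.00
¬(¬y ⊙ ((y ⇒ x) ⊙ y)) = 1 − 0.00 = 1.00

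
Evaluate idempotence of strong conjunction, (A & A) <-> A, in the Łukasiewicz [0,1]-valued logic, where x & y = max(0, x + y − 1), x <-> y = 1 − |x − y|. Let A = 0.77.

0.77

A & A = max(0, 0.77 + 0.77 − 1) = max(0, 0.54) = 0.54
(A & A) <-> A = 1 − |0.54 − 0.77| = 1 − 0.23 = 0.77
(The value 0.77 < 1 shows this instance is not satisfied; fails in Ł∞ since a ⊗ a = max(0, 2a−1) ≠ a in general.)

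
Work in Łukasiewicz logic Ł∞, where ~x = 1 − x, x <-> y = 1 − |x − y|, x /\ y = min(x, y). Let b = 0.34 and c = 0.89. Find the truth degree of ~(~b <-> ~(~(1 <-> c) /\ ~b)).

~b = 1 − 0.34 = 0.66
1 <-> c = 1 − |1.00 − 0.89| = 1 − 0.11 = 0.89
~(1 <-> c) = 1 − 0.89 = 0.11
~(1 <-> c) /\ ~b = min(0.11, 0.66) = 0.11
~(~(1 <-> c) /\ ~b) = 1 − 0.11 = 0.89
~b <-> ~(~(1 <-> c) /\ ~b) = 1 − |0.66 − 0.89| = 1 − 0.23 = 0.77
~(~b <-> ~(~(1 <-> c) /\ ~b)) = 1 − 0.77 = 0.23

0.23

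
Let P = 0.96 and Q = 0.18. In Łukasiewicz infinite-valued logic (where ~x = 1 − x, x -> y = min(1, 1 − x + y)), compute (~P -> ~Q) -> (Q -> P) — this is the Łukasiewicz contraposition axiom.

~P = 1 − 0.96 = 0.04
~Q = 1 − 0.18 = 0.82
~P -> ~Q = min(1, 1 − 0.04 + 0.82) = min(1, 1.78) = 1.00
Q -> P = min(1, 1 − 0.18 + 0.96) = min(1, 1.78) = 1.00
(~P -> ~Q) -> (Q -> P) = min(1, 1 − 1.00 + 1.00) = min(1, 1.00) = 1.00
(As expected: an axiom of Ł∞, always 1.)

1.00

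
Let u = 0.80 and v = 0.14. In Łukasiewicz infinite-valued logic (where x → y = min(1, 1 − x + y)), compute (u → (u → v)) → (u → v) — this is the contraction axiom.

u → v = min(1, 1 − 0.80 + 0.14) = min(1, 0.34) = 0.34
u → (u → v) = min(1, 1 − 0.80 + 0.34) = min(1, 0.54) = 0.54
(u → (u → v)) → (u → v) = min(1, 1 − 0.54 + 0.34) = min(1, 0.80) = 0.80
(The value 0.80 < 1 shows this instance is not satisfied; fails in Ł∞ (the t-norm is not idempotent).)

0.80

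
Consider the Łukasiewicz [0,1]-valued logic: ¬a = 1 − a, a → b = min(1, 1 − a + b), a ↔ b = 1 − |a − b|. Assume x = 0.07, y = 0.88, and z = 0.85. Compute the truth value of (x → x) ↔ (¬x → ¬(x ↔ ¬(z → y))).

x → x = min(1, 1 − 0.07 + 0.07) = min(1, 1.00) = 1.00
¬x = 1 − 0.07 = 0.93
z → y = min(1, 1 − 0.85 + 0.88) = min(1, 1.03) = 1.00
¬(z → y) = 1 − 1.00 = 0.00
x ↔ ¬(z → y) = 1 − |0.07 − 0.00| = 1 − 0.07 = 0.93
¬(x ↔ ¬(z → y)) = 1 − 0.93 = 0.07
¬x → ¬(x ↔ ¬(z → y)) = min(1, 1 − 0.93 + 0.07) = min(1, 0.14) = 0.14
(x → x) ↔ (¬x → ¬(x ↔ ¬(z → y))) = 1 − |1.00 − 0.14| = 1 − 0.86 = 0.14

0.14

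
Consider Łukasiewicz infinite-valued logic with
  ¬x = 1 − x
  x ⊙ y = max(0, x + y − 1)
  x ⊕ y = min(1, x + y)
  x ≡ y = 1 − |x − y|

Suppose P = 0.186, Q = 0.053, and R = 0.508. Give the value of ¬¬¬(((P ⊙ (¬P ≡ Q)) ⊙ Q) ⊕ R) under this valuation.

¬P = 1 − 0.186 = 0.814
¬P ≡ Q = 1 − |0.814 − 0.053| = 1 − 0.761 = 0.239
P ⊙ (¬P ≡ Q) = max(0, 0.186 + 0.239 − 1) = max(0, -0.575) = 0.000
(P ⊙ (¬P ≡ Q)) ⊙ Q = max(0, 0.000 + 0.053 − 1) = max(0, -0.947) = 0.000
((P ⊙ (¬P ≡ Q)) ⊙ Q) ⊕ R = min(1, 0.000 + 0.508) = min(1, 0.508) = 0.508
¬(((P ⊙ (¬P ≡ Q)) ⊙ Q) ⊕ R) = 1 − 0.508 = 0.492
¬¬(((P ⊙ (¬P ≡ Q)) ⊙ Q) ⊕ R) = 1 − 0.492 = 0.508
¬¬¬(((P ⊙ (¬P ≡ Q)) ⊙ Q) ⊕ R) = 1 − 0.508 = 0.492

0.492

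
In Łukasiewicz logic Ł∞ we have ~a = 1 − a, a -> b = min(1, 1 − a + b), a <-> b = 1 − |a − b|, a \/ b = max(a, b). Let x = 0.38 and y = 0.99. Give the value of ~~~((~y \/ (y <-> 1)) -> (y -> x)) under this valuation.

~y = 1 − 0.99 = 0.01
y <-> 1 = 1 − |0.99 − 1.00| = 1 − 0.01 = 0.99
~y \/ (y <-> 1) = max(0.01, 0.99) = 0.99
y -> x = min(1, 1 − 0.99 + 0.38) = min(1, 0.39) = 0.39
(~y \/ (y <-> 1)) -> (y -> x) = min(1, 1 − 0.99 + 0.39) = min(1, 0.40) = 0.40
~((~y \/ (y <-> 1)) -> (y -> x)) = 1 − 0.40 = 0.60
~~((~y \/ (y <-> 1)) -> (y -> x)) = 1 − 0.60 = 0.40
~~~((~y \/ (y <-> 1)) -> (y -> x)) = 1 − 0.40 = 0.60

0.60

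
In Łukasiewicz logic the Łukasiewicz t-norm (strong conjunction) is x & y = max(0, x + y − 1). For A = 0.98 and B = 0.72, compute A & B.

0.70

A & B = max(0, 0.98 + 0.72 − 1) = max(0, 0.70) = 0.70
For comparison, the Gödel (minimum) t-norm min(x, y) would give 0.72.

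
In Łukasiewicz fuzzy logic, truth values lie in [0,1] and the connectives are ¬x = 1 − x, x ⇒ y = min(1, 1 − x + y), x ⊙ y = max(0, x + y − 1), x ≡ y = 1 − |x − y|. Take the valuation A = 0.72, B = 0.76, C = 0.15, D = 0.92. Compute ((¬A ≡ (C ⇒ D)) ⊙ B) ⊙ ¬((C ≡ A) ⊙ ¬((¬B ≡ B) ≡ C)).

¬A = 1 − 0.72 = 0.28
C ⇒ D = min(1, 1 − 0.15 + 0.92) = min(1, 1.77) = 1.00
¬A ≡ (C ⇒ D) = 1 − |0.28 − 1.00| = 1 − 0.72 = 0.28
(¬A ≡ (C ⇒ D)) ⊙ B = max(0, 0.28 + 0.76 − 1) = max(0, 0.04) = 0.04
C ≡ A = 1 − |0.15 − 0.72| = 1 − 0.57 = 0.43
¬B = 1 − 0.76 = 0.24
¬B ≡ B = 1 − |0.24 − 0.76| = 1 − 0.52 = 0.48
(¬B ≡ B) ≡ C = 1 − |0.48 − 0.15| = 1 − 0.33 = 0.67
¬((¬B ≡ B) ≡ C) = 1 − 0.67 = 0.33
(C ≡ A) ⊙ ¬((¬B ≡ B) ≡ C) = max(0, 0.43 + 0.33 − 1) = max(0, -0.24) = 0.00
¬((C ≡ A) ⊙ ¬((¬B ≡ B) ≡ C)) = 1 − 0.00 = 1.00
((¬A ≡ (C ⇒ D)) ⊙ B) ⊙ ¬((C ≡ A) ⊙ ¬((¬B ≡ B) ≡ C)) = max(0, 0.04 + 1.00 − 1) = max(0, 0.04) = 0.04

0.04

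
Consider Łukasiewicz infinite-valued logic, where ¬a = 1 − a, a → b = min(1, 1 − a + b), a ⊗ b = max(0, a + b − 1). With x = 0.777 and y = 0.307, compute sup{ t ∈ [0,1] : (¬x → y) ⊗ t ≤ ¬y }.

¬x = 1 − 0.777 = 0.223
¬x → y = min(1, 1 − 0.223 + 0.307) = min(1, 1.084) = 1.000
So the left factor is ¬x → y = 1.000.
¬y = 1 − 0.307 = 0.693
So the right-hand bound is ¬y = 0.693.
The residuum of the Łukasiewicz t-norm gives the supremum: min(1, 1 − 1.000 + 0.693).
1 − 1.000 + 0.693 = 0.693, so t = min(1, 0.693) = 0.693.
Check: 1.000 ⊗ 0.693 = max(0, 0.693) = 0.693 ≤ 0.693.

0.693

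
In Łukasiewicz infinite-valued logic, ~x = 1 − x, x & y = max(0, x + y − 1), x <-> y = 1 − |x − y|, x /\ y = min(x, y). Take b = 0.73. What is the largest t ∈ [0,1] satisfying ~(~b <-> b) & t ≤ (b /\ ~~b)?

1.00

~b = 1 − 0.73 = 0.27
~b <-> b = 1 − |0.27 − 0.73| = 1 − 0.46 = 0.54
~(~b <-> b) = 1 − 0.54 = 0.46
So the left factor is ~(~b <-> b) = 0.46.
~~b = 1 − 0.27 = 0.73
b /\ ~~b = min(0.73, 0.73) = 0.73
So the right-hand bound is b /\ ~~b = 0.73.
The residuum of the Łukasiewicz t-norm gives the supremum: min(1, 1 − 0.46 + 0.73).
1 − 0.46 + 0.73 = 1.27, so t = min(1, 1.27) = 1.00.
Check: 0.46 & 1.00 = max(0, 0.46) = 0.46 ≤ 0.73.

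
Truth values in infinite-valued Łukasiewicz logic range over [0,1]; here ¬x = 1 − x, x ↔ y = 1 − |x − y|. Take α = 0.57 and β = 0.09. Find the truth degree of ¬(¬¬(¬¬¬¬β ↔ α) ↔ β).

0.43

¬β = 1 − 0.09 = 0.91
¬¬β = 1 − 0.91 = 0.09
¬¬¬β = 1 − 0.09 = 0.91
¬¬¬¬β = 1 − 0.91 = 0.09
¬¬¬¬β ↔ α = 1 − |0.09 − 0.57| = 1 − 0.48 = 0.52
¬(¬¬¬¬β ↔ α) = 1 − 0.52 = 0.48
¬¬(¬¬¬¬β ↔ α) = 1 − 0.48 = 0.52
¬¬(¬¬¬¬β ↔ α) ↔ β = 1 − |0.52 − 0.09| = 1 − 0.43 = 0.57
¬(¬¬(¬¬¬¬β ↔ α) ↔ β) = 1 − 0.57 = 0.43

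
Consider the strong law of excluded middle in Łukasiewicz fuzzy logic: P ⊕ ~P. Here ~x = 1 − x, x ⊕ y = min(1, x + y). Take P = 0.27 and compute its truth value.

~P = 1 − 0.27 = 0.73
P ⊕ ~P = min(1, 0.27 + 0.73) = min(1, 1.00) = 1.00
(As expected: always 1 in Ł∞ since a ⊕ (1−a) = 1.)

1.00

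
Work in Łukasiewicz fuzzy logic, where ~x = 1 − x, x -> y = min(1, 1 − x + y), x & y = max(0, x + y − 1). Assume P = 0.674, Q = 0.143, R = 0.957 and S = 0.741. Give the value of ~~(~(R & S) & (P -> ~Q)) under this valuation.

R & S = max(0, 0.957 + 0.741 − 1) = max(0, 0.698) = 0.698
~(R & S) = 1 − 0.698 = 0.302
~Q = 1 − 0.143 = 0.857
P -> ~Q = min(1, 1 − 0.674 + 0.857) = min(1, 1.183) = 1.000
~(R & S) & (P -> ~Q) = max(0, 0.302 + 1.000 − 1) = max(0, 0.302) = 0.302
~(~(R & S) & (P -> ~Q)) = 1 − 0.302 = 0.698
~~(~(R & S) & (P -> ~Q)) = 1 − 0.698 = 0.302

0.302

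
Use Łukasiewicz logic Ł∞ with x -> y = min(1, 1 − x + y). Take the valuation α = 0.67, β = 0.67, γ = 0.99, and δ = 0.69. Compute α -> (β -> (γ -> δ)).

γ -> δ = min(1, 1 − 0.99 + 0.69) = min(1, 0.70) = 0.70
β -> (γ -> δ) = min(1, 1 − 0.67 + 0.70) = min(1, 1.03) = 1.00
α -> (β -> (γ -> δ)) = min(1, 1 − 0.67 + 1.00) = min(1, 1.33) = 1.00

1.00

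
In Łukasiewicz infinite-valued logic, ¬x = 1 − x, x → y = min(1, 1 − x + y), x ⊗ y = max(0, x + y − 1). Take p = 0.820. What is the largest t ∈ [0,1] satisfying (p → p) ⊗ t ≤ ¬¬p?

p → p = min(1, 1 − 0.820 + 0.820) = min(1, 1.000) = 1.000
So the left factor is p → p = 1.000.
¬p = 1 − 0.820 = 0.180
¬¬p = 1 − 0.180 = 0.820
So the right-hand bound is ¬¬p = 0.820.
The residuum of the Łukasiewicz t-norm gives the supremum: min(1, 1 − 1.000 + 0.820).
1 − 1.000 + 0.820 = 0.820, so t = min(1, 0.820) = 0.820.
Check: 1.000 ⊗ 0.820 = max(0, 0.820) = 0.820 ≤ 0.820.

0.820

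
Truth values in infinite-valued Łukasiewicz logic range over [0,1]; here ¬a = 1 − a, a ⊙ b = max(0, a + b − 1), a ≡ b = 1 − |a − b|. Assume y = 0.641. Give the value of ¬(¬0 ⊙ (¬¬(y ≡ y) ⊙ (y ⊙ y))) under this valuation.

0.718

¬0 = 1 − 0.000 = 1.000
y ≡ y = 1 − |0.641 − 0.641| = 1 − 0.000 = 1.000
¬(y ≡ y) = 1 − 1.000 = 0.000
¬¬(y ≡ y) = 1 − 0.000 = 1.000
y ⊙ y = max(0, 0.641 + 0.641 − 1) = max(0, 0.282) = 0.282
¬¬(y ≡ y) ⊙ (y ⊙ y) = max(0, 1.000 + 0.282 − 1) = max(0, 0.282) = 0.282
¬0 ⊙ (¬¬(y ≡ y) ⊙ (y ⊙ y)) = max(0, 1.000 + 0.282 − 1) = max(0, 0.282) = 0.282
¬(¬0 ⊙ (¬¬(y ≡ y) ⊙ (y ⊙ y))) = 1 − 0.282 = 0.718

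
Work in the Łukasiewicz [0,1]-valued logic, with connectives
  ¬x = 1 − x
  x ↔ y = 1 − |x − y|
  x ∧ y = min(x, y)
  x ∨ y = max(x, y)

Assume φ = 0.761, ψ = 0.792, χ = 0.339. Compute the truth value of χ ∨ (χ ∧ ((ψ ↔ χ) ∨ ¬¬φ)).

ψ ↔ χ = 1 − |0.792 − 0.339| = 1 − 0.453 = 0.547
¬φ = 1 − 0.761 = 0.239
¬¬φ = 1 − 0.239 = 0.761
(ψ ↔ χ) ∨ ¬¬φ = max(0.547, 0.761) = 0.761
χ ∧ ((ψ ↔ χ) ∨ ¬¬φ) = min(0.339, 0.761) = 0.339
χ ∨ (χ ∧ ((ψ ↔ χ) ∨ ¬¬φ)) = max(0.339, 0.339) = 0.339

0.339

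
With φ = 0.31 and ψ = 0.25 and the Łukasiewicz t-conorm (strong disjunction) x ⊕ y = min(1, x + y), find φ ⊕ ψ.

0.56

φ ⊕ ψ = min(1, 0.31 + 0.25) = min(1, 0.56) = 0.56
For comparison, the Gödel t-conorm max(x, y) would give 0.31.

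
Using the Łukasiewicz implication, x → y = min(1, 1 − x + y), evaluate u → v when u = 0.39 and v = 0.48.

u → v = min(1, 1 − 0.39 + 0.48) = min(1, 1.09) = 1.00
For comparison, the Gödel implication (1 if x ≤ y else y) would give 1.00.

1.00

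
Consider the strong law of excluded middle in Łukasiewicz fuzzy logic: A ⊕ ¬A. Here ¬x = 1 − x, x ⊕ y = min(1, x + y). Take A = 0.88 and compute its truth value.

1.00

¬A = 1 − 0.88 = 0.12
A ⊕ ¬A = min(1, 0.88 + 0.12) = min(1, 1.00) = 1.00
(As expected: always 1 in Ł∞ since a ⊕ (1−a) = 1.)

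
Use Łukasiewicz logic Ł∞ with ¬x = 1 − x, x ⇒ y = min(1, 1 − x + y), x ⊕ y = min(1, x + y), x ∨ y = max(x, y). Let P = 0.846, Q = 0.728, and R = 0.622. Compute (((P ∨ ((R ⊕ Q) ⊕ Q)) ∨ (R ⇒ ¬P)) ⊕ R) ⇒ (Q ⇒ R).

0.894

R ⊕ Q = min(1, 0.622 + 0.728) = min(1, 1.350) = 1.000
(R ⊕ Q) ⊕ Q = min(1, 1.000 + 0.728) = min(1, 1.728) = 1.000
P ∨ ((R ⊕ Q) ⊕ Q) = max(0.846, 1.000) = 1.000
¬P = 1 − 0.846 = 0.154
R ⇒ ¬P = min(1, 1 − 0.622 + 0.154) = min(1, 0.532) = 0.532
(P ∨ ((R ⊕ Q) ⊕ Q)) ∨ (R ⇒ ¬P) = max(1.000, 0.532) = 1.000
((P ∨ ((R ⊕ Q) ⊕ Q)) ∨ (R ⇒ ¬P)) ⊕ R = min(1, 1.000 + 0.622) = min(1, 1.622) = 1.000
Q ⇒ R = min(1, 1 − 0.728 + 0.622) = min(1, 0.894) = 0.894
(((P ∨ ((R ⊕ Q) ⊕ Q)) ∨ (R ⇒ ¬P)) ⊕ R) ⇒ (Q ⇒ R) = min(1, 1 − 1.000 + 0.894) = min(1, 0.894) = 0.894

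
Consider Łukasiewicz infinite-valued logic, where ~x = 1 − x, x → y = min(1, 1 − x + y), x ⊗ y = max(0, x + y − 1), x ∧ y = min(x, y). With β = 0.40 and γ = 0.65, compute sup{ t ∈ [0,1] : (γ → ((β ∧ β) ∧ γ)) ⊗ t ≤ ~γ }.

β ∧ β = min(0.40, 0.40) = 0.40
(β ∧ β) ∧ γ = min(0.40, 0.65) = 0.40
γ → ((β ∧ β) ∧ γ) = min(1, 1 − 0.65 + 0.40) = min(1, 0.75) = 0.75
So the left factor is γ → ((β ∧ β) ∧ γ) = 0.75.
~γ = 1 − 0.65 = 0.35
So the right-hand bound is ~γ = 0.35.
The residuum of the Łukasiewicz t-norm gives the supremum: min(1, 1 − 0.75 + 0.35).
1 − 0.75 + 0.35 = 0.60, so t = min(1, 0.60) = 0.60.
Check: 0.75 ⊗ 0.60 = max(0, 0.35) = 0.35 ≤ 0.35.

0.60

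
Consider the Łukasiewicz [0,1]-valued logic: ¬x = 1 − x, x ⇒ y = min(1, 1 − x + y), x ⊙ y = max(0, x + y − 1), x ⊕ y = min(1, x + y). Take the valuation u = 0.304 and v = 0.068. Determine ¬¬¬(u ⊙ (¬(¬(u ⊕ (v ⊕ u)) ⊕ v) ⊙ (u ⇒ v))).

1.000

v ⊕ u = min(1, 0.068 + 0.304) = min(1, 0.372) = 0.372
u ⊕ (v ⊕ u) = min(1, 0.304 + 0.372) = min(1, 0.676) = 0.676
¬(u ⊕ (v ⊕ u)) = 1 − 0.676 = 0.324
¬(u ⊕ (v ⊕ u)) ⊕ v = min(1, 0.324 + 0.068) = min(1, 0.392) = 0.392
¬(¬(u ⊕ (v ⊕ u)) ⊕ v) = 1 − 0.392 = 0.608
u ⇒ v = min(1, 1 − 0.304 + 0.068) = min(1, 0.764) = 0.764
¬(¬(u ⊕ (v ⊕ u)) ⊕ v) ⊙ (u ⇒ v) = max(0, 0.608 + 0.764 − 1) = max(0, 0.372) = 0.372
u ⊙ (¬(¬(u ⊕ (v ⊕ u)) ⊕ v) ⊙ (u ⇒ v)) = max(0, 0.304 + 0.372 − 1) = max(0, -0.324) = 0.000
¬(u ⊙ (¬(¬(u ⊕ (v ⊕ u)) ⊕ v) ⊙ (u ⇒ v))) = 1 − 0.000 = 1.000
¬¬(u ⊙ (¬(¬(u ⊕ (v ⊕ u)) ⊕ v) ⊙ (u ⇒ v))) = 1 − 1.000 = 0.000
¬¬¬(u ⊙ (¬(¬(u ⊕ (v ⊕ u)) ⊕ v) ⊙ (u ⇒ v))) = 1 − 0.000 = 1.000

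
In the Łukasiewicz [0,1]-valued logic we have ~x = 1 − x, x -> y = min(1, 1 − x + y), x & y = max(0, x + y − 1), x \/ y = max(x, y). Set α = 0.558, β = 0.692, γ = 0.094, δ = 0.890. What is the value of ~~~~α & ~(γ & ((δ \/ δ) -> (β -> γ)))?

~α = 1 − 0.558 = 0.442
~~α = 1 − 0.442 = 0.558
~~~α = 1 − 0.558 = 0.442
~~~~α = 1 − 0.442 = 0.558
δ \/ δ = max(0.890, 0.890) = 0.890
β -> γ = min(1, 1 − 0.692 + 0.094) = min(1, 0.402) = 0.402
(δ \/ δ) -> (β -> γ) = min(1, 1 − 0.890 + 0.402) = min(1, 0.512) = 0.512
γ & ((δ \/ δ) -> (β -> γ)) = max(0, 0.094 + 0.512 − 1) = max(0, -0.394) = 0.000
~(γ & ((δ \/ δ) -> (β -> γ))) = 1 − 0.000 = 1.000
~~~~α & ~(γ & ((δ \/ δ) -> (β -> γ))) = max(0, 0.558 + 1.000 − 1) = max(0, 0.558) = 0.558

0.558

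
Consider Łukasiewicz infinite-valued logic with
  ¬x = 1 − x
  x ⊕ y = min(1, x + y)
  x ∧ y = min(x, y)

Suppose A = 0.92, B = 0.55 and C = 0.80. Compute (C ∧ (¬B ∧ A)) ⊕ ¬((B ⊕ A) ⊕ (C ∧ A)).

0.45

¬B = 1 − 0.55 = 0.45
¬B ∧ A = min(0.45, 0.92) = 0.45
C ∧ (¬B ∧ A) = min(0.80, 0.45) = 0.45
B ⊕ A = min(1, 0.55 + 0.92) = min(1, 1.47) = 1.00
C ∧ A = min(0.80, 0.92) = 0.80
(B ⊕ A) ⊕ (C ∧ A) = min(1, 1.00 + 0.80) = min(1, 1.80) = 1.00
¬((B ⊕ A) ⊕ (C ∧ A)) = 1 − 1.00 = 0.00
(C ∧ (¬B ∧ A)) ⊕ ¬((B ⊕ A) ⊕ (C ∧ A)) = min(1, 0.45 + 0.00) = min(1, 0.45) = 0.45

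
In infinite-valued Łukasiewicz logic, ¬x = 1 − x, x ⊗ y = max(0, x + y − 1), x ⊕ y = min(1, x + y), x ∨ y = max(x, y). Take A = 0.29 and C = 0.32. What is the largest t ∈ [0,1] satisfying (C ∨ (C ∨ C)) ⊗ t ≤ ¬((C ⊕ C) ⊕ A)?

C ∨ C = max(0.32, 0.32) = 0.32
C ∨ (C ∨ C) = max(0.32, 0.32) = 0.32
So the left factor is C ∨ (C ∨ C) = 0.32.
C ⊕ C = min(1, 0.32 + 0.32) = min(1, 0.64) = 0.64
(C ⊕ C) ⊕ A = min(1, 0.64 + 0.29) = min(1, 0.93) = 0.93
¬((C ⊕ C) ⊕ A) = 1 − 0.93 = 0.07
So the right-hand bound is ¬((C ⊕ C) ⊕ A) = 0.07.
The residuum of the Łukasiewicz t-norm gives the supremum: min(1, 1 − 0.32 + 0.07).
1 − 0.32 + 0.07 = 0.75, so t = min(1, 0.75) = 0.75.
Check: 0.32 ⊗ 0.75 = max(0, 0.07) = 0.07 ≤ 0.07.

0.75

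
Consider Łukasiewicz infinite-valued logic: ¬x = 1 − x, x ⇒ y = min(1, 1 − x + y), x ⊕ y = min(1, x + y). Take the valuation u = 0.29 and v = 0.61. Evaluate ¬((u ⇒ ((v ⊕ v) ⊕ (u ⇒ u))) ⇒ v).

0.39

v ⊕ v = min(1, 0.61 + 0.61) = min(1, 1.22) = 1.00
u ⇒ u = min(1, 1 − 0.29 + 0.29) = min(1, 1.00) = 1.00
(v ⊕ v) ⊕ (u ⇒ u) = min(1, 1.00 + 1.00) = min(1, 2.00) = 1.00
u ⇒ ((v ⊕ v) ⊕ (u ⇒ u)) = min(1, 1 − 0.29 + 1.00) = min(1, 1.71) = 1.00
(u ⇒ ((v ⊕ v) ⊕ (u ⇒ u))) ⇒ v = min(1, 1 − 1.00 + 0.61) = min(1, 0.61) = 0.61
¬((u ⇒ ((v ⊕ v) ⊕ (u ⇒ u))) ⇒ v) = 1 − 0.61 = 0.39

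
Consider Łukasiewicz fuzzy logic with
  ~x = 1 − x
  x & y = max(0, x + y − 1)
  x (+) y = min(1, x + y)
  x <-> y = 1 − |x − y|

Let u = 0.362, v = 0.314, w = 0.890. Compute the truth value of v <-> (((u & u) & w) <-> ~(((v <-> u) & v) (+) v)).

0.734

u & u = max(0, 0.362 + 0.362 − 1) = max(0, -0.276) = 0.000
(u & u) & w = max(0, 0.000 + 0.890 − 1) = max(0, -0.110) = 0.000
v <-> u = 1 − |0.314 − 0.362| = 1 − 0.048 = 0.952
(v <-> u) & v = max(0, 0.952 + 0.314 − 1) = max(0, 0.266) = 0.266
((v <-> u) & v) (+) v = min(1, 0.266 + 0.314) = min(1, 0.580) = 0.580
~(((v <-> u) & v) (+) v) = 1 − 0.580 = 0.420
((u & u) & w) <-> ~(((v <-> u) & v) (+) v) = 1 − |0.000 − 0.420| = 1 − 0.420 = 0.580
v <-> (((u & u) & w) <-> ~(((v <-> u) & v) (+) v)) = 1 − |0.314 − 0.580| = 1 − 0.266 = 0.734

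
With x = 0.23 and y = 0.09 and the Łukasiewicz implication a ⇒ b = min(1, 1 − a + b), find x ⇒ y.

0.86

x ⇒ y = min(1, 1 − 0.23 + 0.09) = min(1, 0.86) = 0.86
For comparison, the Gödel implication (1 if a ≤ b else b) would give 0.09.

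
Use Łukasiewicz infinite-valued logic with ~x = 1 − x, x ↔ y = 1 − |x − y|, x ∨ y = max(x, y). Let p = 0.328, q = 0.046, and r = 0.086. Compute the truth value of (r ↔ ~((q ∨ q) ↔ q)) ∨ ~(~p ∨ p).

q ∨ q = max(0.046, 0.046) = 0.046
(q ∨ q) ↔ q = 1 − |0.046 − 0.046| = 1 − 0.000 = 1.000
~((q ∨ q) ↔ q) = 1 − 1.000 = 0.000
r ↔ ~((q ∨ q) ↔ q) = 1 − |0.086 − 0.000| = 1 − 0.086 = 0.914
~p = 1 − 0.328 = 0.672
~p ∨ p = max(0.672, 0.328) = 0.672
~(~p ∨ p) = 1 − 0.672 = 0.328
(r ↔ ~((q ∨ q) ↔ q)) ∨ ~(~p ∨ p) = max(0.914, 0.328) = 0.914

0.914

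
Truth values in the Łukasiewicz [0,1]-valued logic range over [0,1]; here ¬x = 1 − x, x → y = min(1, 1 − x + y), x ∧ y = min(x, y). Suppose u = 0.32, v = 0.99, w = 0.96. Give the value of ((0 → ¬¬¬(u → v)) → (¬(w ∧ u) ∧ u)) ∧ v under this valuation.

u → v = min(1, 1 − 0.32 + 0.99) = min(1, 1.67) = 1.00
¬(u → v) = 1 − 1.00 = 0.00
¬¬(u → v) = 1 − 0.00 = 1.00
¬¬¬(u → v) = 1 − 1.00 = 0.00
0 → ¬¬¬(u → v) = min(1, 1 − 0.00 + 0.00) = min(1, 1.00) = 1.00
w ∧ u = min(0.96, 0.32) = 0.32
¬(w ∧ u) = 1 − 0.32 = 0.68
¬(w ∧ u) ∧ u = min(0.68, 0.32) = 0.32
(0 → ¬¬¬(u → v)) → (¬(w ∧ u) ∧ u) = min(1, 1 − 1.00 + 0.32) = min(1, 0.32) = 0.32
((0 → ¬¬¬(u → v)) → (¬(w ∧ u) ∧ u)) ∧ v = min(0.32, 0.99) = 0.32

0.32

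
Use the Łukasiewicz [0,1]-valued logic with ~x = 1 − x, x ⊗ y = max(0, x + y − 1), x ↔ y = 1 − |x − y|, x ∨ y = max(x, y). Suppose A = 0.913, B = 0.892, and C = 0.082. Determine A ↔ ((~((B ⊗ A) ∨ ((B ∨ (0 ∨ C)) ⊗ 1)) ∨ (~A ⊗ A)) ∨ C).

0.195

B ⊗ A = max(0, 0.892 + 0.913 − 1) = max(0, 0.805) = 0.805
0 ∨ C = max(0.000, 0.082) = 0.082
B ∨ (0 ∨ C) = max(0.892, 0.082) = 0.892
(B ∨ (0 ∨ C)) ⊗ 1 = max(0, 0.892 + 1.000 − 1) = max(0, 0.892) = 0.892
(B ⊗ A) ∨ ((B ∨ (0 ∨ C)) ⊗ 1) = max(0.805, 0.892) = 0.892
~((B ⊗ A) ∨ ((B ∨ (0 ∨ C)) ⊗ 1)) = 1 − 0.892 = 0.108
~A = 1 − 0.913 = 0.087
~A ⊗ A = max(0, 0.087 + 0.913 − 1) = max(0, 0.000) = 0.000
~((B ⊗ A) ∨ ((B ∨ (0 ∨ C)) ⊗ 1)) ∨ (~A ⊗ A) = max(0.108, 0.000) = 0.108
(~((B ⊗ A) ∨ ((B ∨ (0 ∨ C)) ⊗ 1)) ∨ (~A ⊗ A)) ∨ C = max(0.108, 0.082) = 0.108
A ↔ ((~((B ⊗ A) ∨ ((B ∨ (0 ∨ C)) ⊗ 1)) ∨ (~A ⊗ A)) ∨ C) = 1 − |0.913 − 0.108| = 1 − 0.805 = 0.195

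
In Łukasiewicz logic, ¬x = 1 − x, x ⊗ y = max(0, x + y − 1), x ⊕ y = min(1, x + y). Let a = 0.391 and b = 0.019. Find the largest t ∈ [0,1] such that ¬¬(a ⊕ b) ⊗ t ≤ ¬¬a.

a ⊕ b = min(1, 0.391 + 0.019) = min(1, 0.410) = 0.410
¬(a ⊕ b) = 1 − 0.410 = 0.590
¬¬(a ⊕ b) = 1 − 0.590 = 0.410
So the left factor is ¬¬(a ⊕ b) = 0.410.
¬a = 1 − 0.391 = 0.609
¬¬a = 1 − 0.609 = 0.391
So the right-hand bound is ¬¬a = 0.391.
The residuum of the Łukasiewicz t-norm gives the supremum: min(1, 1 − 0.410 + 0.391).
1 − 0.410 + 0.391 = 0.981, so t = min(1, 0.981) = 0.981.
Check: 0.410 ⊗ 0.981 = max(0, 0.391) = 0.391 ≤ 0.391.

0.981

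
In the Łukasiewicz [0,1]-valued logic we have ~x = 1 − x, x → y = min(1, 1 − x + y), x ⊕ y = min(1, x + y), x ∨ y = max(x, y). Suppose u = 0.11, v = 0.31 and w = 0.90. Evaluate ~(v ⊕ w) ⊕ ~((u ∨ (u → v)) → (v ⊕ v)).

0.38

v ⊕ w = min(1, 0.31 + 0.90) = min(1, 1.21) = 1.00
~(v ⊕ w) = 1 − 1.00 = 0.00
u → v = min(1, 1 − 0.11 + 0.31) = min(1, 1.20) = 1.00
u ∨ (u → v) = max(0.11, 1.00) = 1.00
v ⊕ v = min(1, 0.31 + 0.31) = min(1, 0.62) = 0.62
(u ∨ (u → v)) → (v ⊕ v) = min(1, 1 − 1.00 + 0.62) = min(1, 0.62) = 0.62
~((u ∨ (u → v)) → (v ⊕ v)) = 1 − 0.62 = 0.38
~(v ⊕ w) ⊕ ~((u ∨ (u → v)) → (v ⊕ v)) = min(1, 0.00 + 0.38) = min(1, 0.38) = 0.38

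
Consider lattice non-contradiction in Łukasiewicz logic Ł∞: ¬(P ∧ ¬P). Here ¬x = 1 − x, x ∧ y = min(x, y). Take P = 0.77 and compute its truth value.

0.77

¬P = 1 − 0.77 = 0.23
P ∧ ¬P = min(0.77, 0.23) = 0.23
¬(P ∧ ¬P) = 1 − 0.23 = 0.77
(The value 0.77 < 1 shows this instance is not satisfied; not a Ł∞-tautology — its value is 1 − min(a, 1−a).)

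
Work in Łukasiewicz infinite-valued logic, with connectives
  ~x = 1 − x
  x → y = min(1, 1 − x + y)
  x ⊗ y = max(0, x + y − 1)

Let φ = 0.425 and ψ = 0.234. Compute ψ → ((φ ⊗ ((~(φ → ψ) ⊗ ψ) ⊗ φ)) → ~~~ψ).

φ → ψ = min(1, 1 − 0.425 + 0.234) = min(1, 0.809) = 0.809
~(φ → ψ) = 1 − 0.809 = 0.191
~(φ → ψ) ⊗ ψ = max(0, 0.191 + 0.234 − 1) = max(0, -0.575) = 0.000
(~(φ → ψ) ⊗ ψ) ⊗ φ = max(0, 0.000 + 0.425 − 1) = max(0, -0.575) = 0.000
φ ⊗ ((~(φ → ψ) ⊗ ψ) ⊗ φ) = max(0, 0.425 + 0.000 − 1) = max(0, -0.575) = 0.000
~ψ = 1 − 0.234 = 0.766
~~ψ = 1 − 0.766 = 0.234
~~~ψ = 1 − 0.234 = 0.766
(φ ⊗ ((~(φ → ψ) ⊗ ψ) ⊗ φ)) → ~~~ψ = min(1, 1 − 0.000 + 0.766) = min(1, 1.766) = 1.000
ψ → ((φ ⊗ ((~(φ → ψ) ⊗ ψ) ⊗ φ)) → ~~~ψ) = min(1, 1 − 0.234 + 1.000) = min(1, 1.766) = 1.000

1.000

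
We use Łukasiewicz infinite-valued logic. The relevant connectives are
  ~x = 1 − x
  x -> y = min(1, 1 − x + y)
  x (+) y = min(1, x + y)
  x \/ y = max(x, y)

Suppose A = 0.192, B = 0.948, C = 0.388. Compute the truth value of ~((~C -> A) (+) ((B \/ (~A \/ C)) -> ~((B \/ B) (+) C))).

~C = 1 − 0.388 = 0.612
~C -> A = min(1, 1 − 0.612 + 0.192) = min(1, 0.580) = 0.580
~A = 1 − 0.192 = 0.808
~A \/ C = max(0.808, 0.388) = 0.808
B \/ (~A \/ C) = max(0.948, 0.808) = 0.948
B \/ B = max(0.948, 0.948) = 0.948
(B \/ B) (+) C = min(1, 0.948 + 0.388) = min(1, 1.336) = 1.000
~((B \/ B) (+) C) = 1 − 1.000 = 0.000
(B \/ (~A \/ C)) -> ~((B \/ B) (+) C) = min(1, 1 − 0.948 + 0.000) = min(1, 0.052) = 0.052
(~C -> A) (+) ((B \/ (~A \/ C)) -> ~((B \/ B) (+) C)) = min(1, 0.580 + 0.052) = min(1, 0.632) = 0.632
~((~C -> A) (+) ((B \/ (~A \/ C)) -> ~((B \/ B) (+) C))) = 1 − 0.632 = 0.368

0.368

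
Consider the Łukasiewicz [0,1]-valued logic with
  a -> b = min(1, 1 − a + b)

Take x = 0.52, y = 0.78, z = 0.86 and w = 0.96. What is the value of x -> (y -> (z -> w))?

z -> w = min(1, 1 − 0.86 + 0.96) = min(1, 1.10) = 1.00
y -> (z -> w) = min(1, 1 − 0.78 + 1.00) = min(1, 1.22) = 1.00
x -> (y -> (z -> w)) = min(1, 1 − 0.52 + 1.00) = min(1, 1.48) = 1.00

1.00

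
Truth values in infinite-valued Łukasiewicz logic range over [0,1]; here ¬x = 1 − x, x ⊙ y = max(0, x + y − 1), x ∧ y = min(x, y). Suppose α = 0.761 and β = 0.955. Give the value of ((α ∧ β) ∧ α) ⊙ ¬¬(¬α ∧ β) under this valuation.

α ∧ β = min(0.761, 0.955) = 0.761
(α ∧ β) ∧ α = min(0.761, 0.761) = 0.761
¬α = 1 − 0.761 = 0.239
¬α ∧ β = min(0.239, 0.955) = 0.239
¬(¬α ∧ β) = 1 − 0.239 = 0.761
¬¬(¬α ∧ β) = 1 − 0.761 = 0.239
((α ∧ β) ∧ α) ⊙ ¬¬(¬α ∧ β) = max(0, 0.761 + 0.239 − 1) = max(0, 0.000) = 0.000

0.000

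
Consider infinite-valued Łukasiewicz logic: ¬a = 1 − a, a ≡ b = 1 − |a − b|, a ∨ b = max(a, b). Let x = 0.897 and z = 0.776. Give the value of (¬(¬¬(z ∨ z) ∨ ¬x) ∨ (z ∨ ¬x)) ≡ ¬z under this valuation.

0.448

z ∨ z = max(0.776, 0.776) = 0.776
¬(z ∨ z) = 1 − 0.776 = 0.224
¬¬(z ∨ z) = 1 − 0.224 = 0.776
¬x = 1 − 0.897 = 0.103
¬¬(z ∨ z) ∨ ¬x = max(0.776, 0.103) = 0.776
¬(¬¬(z ∨ z) ∨ ¬x) = 1 − 0.776 = 0.224
z ∨ ¬x = max(0.776, 0.103) = 0.776
¬(¬¬(z ∨ z) ∨ ¬x) ∨ (z ∨ ¬x) = max(0.224, 0.776) = 0.776
¬z = 1 − 0.776 = 0.224
(¬(¬¬(z ∨ z) ∨ ¬x) ∨ (z ∨ ¬x)) ≡ ¬z = 1 − |0.776 − 0.224| = 1 − 0.552 = 0.448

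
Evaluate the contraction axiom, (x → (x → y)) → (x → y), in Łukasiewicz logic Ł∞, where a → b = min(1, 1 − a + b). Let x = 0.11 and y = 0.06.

0.95

x → y = min(1, 1 − 0.11 + 0.06) = min(1, 0.95) = 0.95
x → (x → y) = min(1, 1 − 0.11 + 0.95) = min(1, 1.84) = 1.00
(x → (x → y)) → (x → y) = min(1, 1 − 1.00 + 0.95) = min(1, 0.95) = 0.95
(The value 0.95 < 1 shows this instance is not satisfied; fails in Ł∞ (the t-norm is not idempotent).)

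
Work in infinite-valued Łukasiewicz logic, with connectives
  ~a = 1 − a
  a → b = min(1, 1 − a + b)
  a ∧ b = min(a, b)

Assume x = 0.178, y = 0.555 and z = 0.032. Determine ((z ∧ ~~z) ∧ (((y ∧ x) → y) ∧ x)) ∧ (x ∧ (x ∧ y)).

~z = 1 − 0.032 = 0.968
~~z = 1 − 0.968 = 0.032
z ∧ ~~z = min(0.032, 0.032) = 0.032
y ∧ x = min(0.555, 0.178) = 0.178
(y ∧ x) → y = min(1, 1 − 0.178 + 0.555) = min(1, 1.377) = 1.000
((y ∧ x) → y) ∧ x = min(1.000, 0.178) = 0.178
(z ∧ ~~z) ∧ (((y ∧ x) → y) ∧ x) = min(0.032, 0.178) = 0.032
x ∧ y = min(0.178, 0.555) = 0.178
x ∧ (x ∧ y) = min(0.178, 0.178) = 0.178
((z ∧ ~~z) ∧ (((y ∧ x) → y) ∧ x)) ∧ (x ∧ (x ∧ y)) = min(0.032, 0.178) = 0.032

0.032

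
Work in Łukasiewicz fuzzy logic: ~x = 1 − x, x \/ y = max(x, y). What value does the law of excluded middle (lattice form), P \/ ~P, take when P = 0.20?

0.80

~P = 1 − 0.20 = 0.80
P \/ ~P = max(0.20, 0.80) = 0.80
(The value 0.80 < 1 shows this instance is not satisfied; not a Ł∞-tautology — its value is max(a, 1−a).)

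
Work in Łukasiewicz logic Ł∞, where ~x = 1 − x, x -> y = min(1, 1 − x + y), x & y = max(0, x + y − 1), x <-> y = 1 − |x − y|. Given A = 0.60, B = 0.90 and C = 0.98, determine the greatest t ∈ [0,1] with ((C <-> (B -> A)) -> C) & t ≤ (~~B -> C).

1.00

B -> A = min(1, 1 − 0.90 + 0.60) = min(1, 0.70) = 0.70
C <-> (B -> A) = 1 − |0.98 − 0.70| = 1 − 0.28 = 0.72
(C <-> (B -> A)) -> C = min(1, 1 − 0.72 + 0.98) = min(1, 1.26) = 1.00
So the left factor is (C <-> (B -> A)) -> C = 1.00.
~B = 1 − 0.90 = 0.10
~~B = 1 − 0.10 = 0.90
~~B -> C = min(1, 1 − 0.90 + 0.98) = min(1, 1.08) = 1.00
So the right-hand bound is ~~B -> C = 1.00.
The residuum of the Łukasiewicz t-norm gives the supremum: min(1, 1 − 1.00 + 1.00).
1 − 1.00 + 1.00 = 1.00, so t = min(1, 1.00) = 1.00.
Check: 1.00 & 1.00 = max(0, 1.00) = 1.00 ≤ 1.00.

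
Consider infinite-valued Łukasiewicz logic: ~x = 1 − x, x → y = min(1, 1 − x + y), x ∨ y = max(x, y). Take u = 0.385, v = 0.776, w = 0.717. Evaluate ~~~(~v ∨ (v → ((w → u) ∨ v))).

0.000

~v = 1 − 0.776 = 0.224
w → u = min(1, 1 − 0.717 + 0.385) = min(1, 0.668) = 0.668
(w → u) ∨ v = max(0.668, 0.776) = 0.776
v → ((w → u) ∨ v) = min(1, 1 − 0.776 + 0.776) = min(1, 1.000) = 1.000
~v ∨ (v → ((w → u) ∨ v)) = max(0.224, 1.000) = 1.000
~(~v ∨ (v → ((w → u) ∨ v))) = 1 − 1.000 = 0.000
~~(~v ∨ (v → ((w → u) ∨ v))) = 1 − 0.000 = 1.000
~~~(~v ∨ (v → ((w → u) ∨ v))) = 1 − 1.000 = 0.000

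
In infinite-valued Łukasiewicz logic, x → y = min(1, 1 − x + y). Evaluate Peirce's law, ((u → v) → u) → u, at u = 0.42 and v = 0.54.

1.00

u → v = min(1, 1 − 0.42 + 0.54) = min(1, 1.12) = 1.00
(u → v) → u = min(1, 1 − 1.00 + 0.42) = min(1, 0.42) = 0.42
((u → v) → u) → u = min(1, 1 − 0.42 + 0.42) = min(1, 1.00) = 1.00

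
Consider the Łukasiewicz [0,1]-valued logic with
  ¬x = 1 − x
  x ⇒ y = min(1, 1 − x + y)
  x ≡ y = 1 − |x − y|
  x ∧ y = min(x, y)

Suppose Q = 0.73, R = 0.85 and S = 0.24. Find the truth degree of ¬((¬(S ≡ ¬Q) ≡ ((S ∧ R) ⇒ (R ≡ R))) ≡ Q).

0.70

¬Q = 1 − 0.73 = 0.27
S ≡ ¬Q = 1 − |0.24 − 0.27| = 1 − 0.03 = 0.97
¬(S ≡ ¬Q) = 1 − 0.97 = 0.03
S ∧ R = min(0.24, 0.85) = 0.24
R ≡ R = 1 − |0.85 − 0.85| = 1 − 0.00 = 1.00
(S ∧ R) ⇒ (R ≡ R) = min(1, 1 − 0.24 + 1.00) = min(1, 1.76) = 1.00
¬(S ≡ ¬Q) ≡ ((S ∧ R) ⇒ (R ≡ R)) = 1 − |0.03 − 1.00| = 1 − 0.97 = 0.03
(¬(S ≡ ¬Q) ≡ ((S ∧ R) ⇒ (R ≡ R))) ≡ Q = 1 − |0.03 − 0.73| = 1 − 0.70 = 0.30
¬((¬(S ≡ ¬Q) ≡ ((S ∧ R) ⇒ (R ≡ R))) ≡ Q) = 1 − 0.30 = 0.70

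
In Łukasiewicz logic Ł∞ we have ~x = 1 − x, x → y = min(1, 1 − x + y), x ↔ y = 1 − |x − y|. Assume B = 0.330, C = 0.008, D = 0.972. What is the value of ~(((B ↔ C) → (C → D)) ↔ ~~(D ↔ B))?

0.642

B ↔ C = 1 − |0.330 − 0.008| = 1 − 0.322 = 0.678
C → D = min(1, 1 − 0.008 + 0.972) = min(1, 1.964) = 1.000
(B ↔ C) → (C → D) = min(1, 1 − 0.678 + 1.000) = min(1, 1.322) = 1.000
D ↔ B = 1 − |0.972 − 0.330| = 1 − 0.642 = 0.358
~(D ↔ B) = 1 − 0.358 = 0.642
~~(D ↔ B) = 1 − 0.642 = 0.358
((B ↔ C) → (C → D)) ↔ ~~(D ↔ B) = 1 − |1.000 − 0.358| = 1 − 0.642 = 0.358
~(((B ↔ C) → (C → D)) ↔ ~~(D ↔ B)) = 1 − 0.358 = 0.642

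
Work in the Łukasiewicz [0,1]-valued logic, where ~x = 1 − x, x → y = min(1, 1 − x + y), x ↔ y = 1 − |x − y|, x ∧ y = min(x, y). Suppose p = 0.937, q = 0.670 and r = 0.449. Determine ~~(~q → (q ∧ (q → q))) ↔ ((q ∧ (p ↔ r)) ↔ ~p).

~q = 1 − 0.670 = 0.330
q → q = min(1, 1 − 0.670 + 0.670) = min(1, 1.000) = 1.000
q ∧ (q → q) = min(0.670, 1.000) = 0.670
~q → (q ∧ (q → q)) = min(1, 1 − 0.330 + 0.670) = min(1, 1.340) = 1.000
~(~q → (q ∧ (q → q))) = 1 − 1.000 = 0.000
~~(~q → (q ∧ (q → q))) = 1 − 0.000 = 1.000
p ↔ r = 1 − |0.937 − 0.449| = 1 − 0.488 = 0.512
q ∧ (p ↔ r) = min(0.670, 0.512) = 0.512
~p = 1 − 0.937 = 0.063
(q ∧ (p ↔ r)) ↔ ~p = 1 − |0.512 − 0.063| = 1 − 0.449 = 0.551
~~(~q → (q ∧ (q → q))) ↔ ((q ∧ (p ↔ r)) ↔ ~p) = 1 − |1.000 − 0.551| = 1 − 0.449 = 0.551

0.551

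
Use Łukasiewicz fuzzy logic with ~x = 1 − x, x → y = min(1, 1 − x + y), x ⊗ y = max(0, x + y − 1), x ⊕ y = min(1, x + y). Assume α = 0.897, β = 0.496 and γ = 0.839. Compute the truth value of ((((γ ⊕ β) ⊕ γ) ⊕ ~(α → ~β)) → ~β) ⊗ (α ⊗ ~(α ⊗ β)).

0.008

γ ⊕ β = min(1, 0.839 + 0.496) = min(1, 1.335) = 1.000
(γ ⊕ β) ⊕ γ = min(1, 1.000 + 0.839) = min(1, 1.839) = 1.000
~β = 1 − 0.496 = 0.504
α → ~β = min(1, 1 − 0.897 + 0.504) = min(1, 0.607) = 0.607
~(α → ~β) = 1 − 0.607 = 0.393
((γ ⊕ β) ⊕ γ) ⊕ ~(α → ~β) = min(1, 1.000 + 0.393) = min(1, 1.393) = 1.000
(((γ ⊕ β) ⊕ γ) ⊕ ~(α → ~β)) → ~β = min(1, 1 − 1.000 + 0.504) = min(1, 0.504) = 0.504
α ⊗ β = max(0, 0.897 + 0.496 − 1) = max(0, 0.393) = 0.393
~(α ⊗ β) = 1 − 0.393 = 0.607
α ⊗ ~(α ⊗ β) = max(0, 0.897 + 0.607 − 1) = max(0, 0.504) = 0.504
((((γ ⊕ β) ⊕ γ) ⊕ ~(α → ~β)) → ~β) ⊗ (α ⊗ ~(α ⊗ β)) = max(0, 0.504 + 0.504 − 1) = max(0, 0.008) = 0.008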